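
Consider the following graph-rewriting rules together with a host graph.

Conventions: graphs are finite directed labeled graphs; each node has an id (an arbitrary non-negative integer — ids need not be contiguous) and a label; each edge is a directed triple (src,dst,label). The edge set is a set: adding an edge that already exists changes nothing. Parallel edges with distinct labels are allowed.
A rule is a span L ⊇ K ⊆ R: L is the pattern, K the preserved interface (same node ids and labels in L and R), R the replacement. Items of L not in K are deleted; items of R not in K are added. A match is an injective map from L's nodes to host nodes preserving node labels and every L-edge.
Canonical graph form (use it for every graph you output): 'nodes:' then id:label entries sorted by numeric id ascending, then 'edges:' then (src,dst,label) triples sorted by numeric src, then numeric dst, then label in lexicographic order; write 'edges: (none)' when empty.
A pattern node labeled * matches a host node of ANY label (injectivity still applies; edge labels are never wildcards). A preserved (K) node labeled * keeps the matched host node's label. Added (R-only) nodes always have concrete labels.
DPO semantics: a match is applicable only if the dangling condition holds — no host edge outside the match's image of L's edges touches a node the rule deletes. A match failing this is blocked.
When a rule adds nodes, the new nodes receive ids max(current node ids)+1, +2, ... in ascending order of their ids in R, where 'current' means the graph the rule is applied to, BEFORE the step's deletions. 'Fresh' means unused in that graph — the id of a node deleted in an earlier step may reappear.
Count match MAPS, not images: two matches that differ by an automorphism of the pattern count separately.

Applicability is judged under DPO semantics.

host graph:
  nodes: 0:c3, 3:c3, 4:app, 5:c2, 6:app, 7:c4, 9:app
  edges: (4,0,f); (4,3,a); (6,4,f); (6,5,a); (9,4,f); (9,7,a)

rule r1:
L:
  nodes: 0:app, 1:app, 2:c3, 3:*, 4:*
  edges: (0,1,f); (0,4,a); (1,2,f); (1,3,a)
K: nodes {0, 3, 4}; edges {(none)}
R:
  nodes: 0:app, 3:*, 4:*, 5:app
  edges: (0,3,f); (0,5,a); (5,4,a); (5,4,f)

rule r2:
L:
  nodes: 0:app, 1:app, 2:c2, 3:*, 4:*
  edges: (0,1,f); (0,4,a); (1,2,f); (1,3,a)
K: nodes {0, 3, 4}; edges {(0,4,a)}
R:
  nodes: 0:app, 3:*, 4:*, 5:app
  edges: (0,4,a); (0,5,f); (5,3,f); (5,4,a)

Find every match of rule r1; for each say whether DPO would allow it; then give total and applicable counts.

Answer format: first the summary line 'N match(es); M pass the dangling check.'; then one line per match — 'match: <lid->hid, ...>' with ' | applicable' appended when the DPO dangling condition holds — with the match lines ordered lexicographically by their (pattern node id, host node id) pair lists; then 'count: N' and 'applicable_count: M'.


2 match(es); 0 pass the dangling check.
match: 0->6, 1->4, 2->0, 3->3, 4->5
match: 0->9, 1->4, 2->0, 3->3, 4->7
count: 2
applicable_count: 0


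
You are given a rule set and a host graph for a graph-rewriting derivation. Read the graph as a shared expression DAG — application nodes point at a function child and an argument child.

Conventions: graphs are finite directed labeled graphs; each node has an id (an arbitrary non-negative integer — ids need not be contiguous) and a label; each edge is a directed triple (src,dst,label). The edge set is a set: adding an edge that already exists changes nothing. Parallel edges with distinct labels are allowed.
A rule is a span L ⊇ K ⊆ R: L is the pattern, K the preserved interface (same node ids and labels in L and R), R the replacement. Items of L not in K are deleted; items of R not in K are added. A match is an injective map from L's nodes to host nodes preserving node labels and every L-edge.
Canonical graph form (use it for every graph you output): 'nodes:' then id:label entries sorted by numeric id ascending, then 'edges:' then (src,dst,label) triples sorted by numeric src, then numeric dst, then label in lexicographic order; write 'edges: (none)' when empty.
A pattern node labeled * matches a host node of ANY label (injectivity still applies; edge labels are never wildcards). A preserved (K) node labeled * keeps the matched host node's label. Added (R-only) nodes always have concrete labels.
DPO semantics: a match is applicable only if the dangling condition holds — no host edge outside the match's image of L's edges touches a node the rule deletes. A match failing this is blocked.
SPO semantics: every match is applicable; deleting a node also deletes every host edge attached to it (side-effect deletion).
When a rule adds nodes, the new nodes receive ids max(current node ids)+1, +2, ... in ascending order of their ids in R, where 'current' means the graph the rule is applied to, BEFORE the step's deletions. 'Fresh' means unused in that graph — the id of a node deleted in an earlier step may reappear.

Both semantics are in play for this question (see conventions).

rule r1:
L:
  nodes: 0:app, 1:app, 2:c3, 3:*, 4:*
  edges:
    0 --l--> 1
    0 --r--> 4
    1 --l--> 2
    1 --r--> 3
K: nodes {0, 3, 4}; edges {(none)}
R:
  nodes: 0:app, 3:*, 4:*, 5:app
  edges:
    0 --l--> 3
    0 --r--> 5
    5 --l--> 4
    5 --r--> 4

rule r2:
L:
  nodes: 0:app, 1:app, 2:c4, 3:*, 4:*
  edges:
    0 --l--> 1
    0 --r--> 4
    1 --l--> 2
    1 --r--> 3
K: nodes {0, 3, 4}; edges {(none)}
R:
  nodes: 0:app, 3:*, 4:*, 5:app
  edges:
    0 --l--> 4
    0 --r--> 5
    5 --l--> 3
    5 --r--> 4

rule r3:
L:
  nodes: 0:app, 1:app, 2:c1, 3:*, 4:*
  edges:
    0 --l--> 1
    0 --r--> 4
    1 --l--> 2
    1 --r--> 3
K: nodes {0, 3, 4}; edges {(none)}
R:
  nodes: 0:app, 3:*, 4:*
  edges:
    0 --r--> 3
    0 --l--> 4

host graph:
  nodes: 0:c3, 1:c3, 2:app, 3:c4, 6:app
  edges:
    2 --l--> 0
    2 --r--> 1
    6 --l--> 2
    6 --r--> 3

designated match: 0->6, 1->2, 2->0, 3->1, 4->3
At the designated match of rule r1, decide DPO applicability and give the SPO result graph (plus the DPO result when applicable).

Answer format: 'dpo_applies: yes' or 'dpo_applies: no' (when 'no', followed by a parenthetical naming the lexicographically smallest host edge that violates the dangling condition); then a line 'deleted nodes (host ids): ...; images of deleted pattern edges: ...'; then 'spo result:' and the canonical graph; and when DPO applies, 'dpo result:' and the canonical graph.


dpo_applies: yes
deleted nodes (host ids): 0, 2; images of deleted pattern edges: (2,0,l); (2,1,r); (6,2,l); (6,3,r)
spo result:
nodes: 1:c3, 3:c4, 6:app, 7:app
edges: (6,1,l); (6,7,r); (7,3,l); (7,3,r)
dpo result:
nodes: 1:c3, 3:c4, 6:app, 7:app
edges: (6,1,l); (6,7,r); (7,3,l); (7,3,r)


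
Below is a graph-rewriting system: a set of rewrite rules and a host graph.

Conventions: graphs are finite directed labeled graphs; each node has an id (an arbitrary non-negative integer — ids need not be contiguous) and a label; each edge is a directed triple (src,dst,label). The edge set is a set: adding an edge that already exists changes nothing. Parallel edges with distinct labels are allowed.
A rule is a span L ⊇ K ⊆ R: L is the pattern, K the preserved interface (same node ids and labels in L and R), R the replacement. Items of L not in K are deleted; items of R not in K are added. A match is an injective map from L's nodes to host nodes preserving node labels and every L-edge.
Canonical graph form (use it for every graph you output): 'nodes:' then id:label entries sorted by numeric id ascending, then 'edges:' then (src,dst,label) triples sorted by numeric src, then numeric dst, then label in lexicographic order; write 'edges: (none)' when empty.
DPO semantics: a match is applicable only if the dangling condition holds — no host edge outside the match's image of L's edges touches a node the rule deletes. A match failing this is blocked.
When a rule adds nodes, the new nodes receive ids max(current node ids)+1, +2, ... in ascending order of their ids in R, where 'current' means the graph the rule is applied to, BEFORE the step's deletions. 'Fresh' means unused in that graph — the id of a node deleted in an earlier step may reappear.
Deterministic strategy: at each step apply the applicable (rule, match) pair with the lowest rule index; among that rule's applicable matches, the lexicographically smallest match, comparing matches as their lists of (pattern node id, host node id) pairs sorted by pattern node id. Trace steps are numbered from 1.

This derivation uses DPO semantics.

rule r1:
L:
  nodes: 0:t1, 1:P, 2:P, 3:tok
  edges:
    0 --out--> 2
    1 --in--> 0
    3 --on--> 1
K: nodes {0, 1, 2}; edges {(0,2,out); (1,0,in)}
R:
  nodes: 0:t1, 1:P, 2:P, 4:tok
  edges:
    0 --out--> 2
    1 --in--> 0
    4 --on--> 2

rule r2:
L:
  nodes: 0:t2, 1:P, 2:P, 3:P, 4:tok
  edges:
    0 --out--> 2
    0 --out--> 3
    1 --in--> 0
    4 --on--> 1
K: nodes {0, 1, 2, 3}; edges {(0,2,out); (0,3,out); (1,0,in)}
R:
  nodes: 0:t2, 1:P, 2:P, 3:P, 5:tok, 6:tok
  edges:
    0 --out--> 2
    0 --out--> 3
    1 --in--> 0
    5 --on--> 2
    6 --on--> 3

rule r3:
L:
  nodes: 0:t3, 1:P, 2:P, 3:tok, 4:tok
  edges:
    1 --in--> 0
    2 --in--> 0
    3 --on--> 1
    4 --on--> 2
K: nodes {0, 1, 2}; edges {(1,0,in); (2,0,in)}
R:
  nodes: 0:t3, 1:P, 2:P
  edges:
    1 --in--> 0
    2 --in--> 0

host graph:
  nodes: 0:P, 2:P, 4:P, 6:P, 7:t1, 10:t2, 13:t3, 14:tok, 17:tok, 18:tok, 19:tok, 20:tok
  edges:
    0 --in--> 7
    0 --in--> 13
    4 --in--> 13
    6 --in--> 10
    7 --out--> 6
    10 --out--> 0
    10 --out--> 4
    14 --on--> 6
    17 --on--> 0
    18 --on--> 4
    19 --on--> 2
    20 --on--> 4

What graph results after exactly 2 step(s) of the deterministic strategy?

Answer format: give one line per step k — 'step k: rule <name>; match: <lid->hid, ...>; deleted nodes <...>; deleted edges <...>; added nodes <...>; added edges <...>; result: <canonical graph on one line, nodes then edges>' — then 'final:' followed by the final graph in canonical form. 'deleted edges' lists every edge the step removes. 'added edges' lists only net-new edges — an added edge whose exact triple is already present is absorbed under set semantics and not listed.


step 1: rule r1; match: 0->7, 1->0, 2->6, 3->17; deleted nodes 17; deleted edges (17,0,on); added nodes 21; added edges (21,6,on); result: nodes: 0:P, 2:P, 4:P, 6:P, 7:t1, 10:t2, 13:t3, 14:tok, 18:tok, 19:tok, 20:tok, 21:tok edges: (0,7,in); (0,13,in); (4,13,in); (6,10,in); (7,6,out); (10,0,out); (10,4,out); (14,6,on); (18,4,on); (19,2,on); (20,4,on); (21,6,on)
step 2: rule r2; match: 0->10, 1->6, 2->0, 3->4, 4->14; deleted nodes 14; deleted edges (14,6,on); added nodes 22, 23; added edges (22,0,on); (23,4,on); result: nodes: 0:P, 2:P, 4:P, 6:P, 7:t1, 10:t2, 13:t3, 18:tok, 19:tok, 20:tok, 21:tok, 22:tok, 23:tok edges: (0,7,in); (0,13,in); (4,13,in); (6,10,in); (7,6,out); (10,0,out); (10,4,out); (18,4,on); (19,2,on); (20,4,on); (21,6,on); (22,0,on); (23,4,on)
final:
nodes: 0:P, 2:P, 4:P, 6:P, 7:t1, 10:t2, 13:t3, 18:tok, 19:tok, 20:tok, 21:tok, 22:tok, 23:tok
edges: (0,7,in); (0,13,in); (4,13,in); (6,10,in); (7,6,out); (10,0,out); (10,4,out); (18,4,on); (19,2,on); (20,4,on); (21,6,on); (22,0,on); (23,4,on)


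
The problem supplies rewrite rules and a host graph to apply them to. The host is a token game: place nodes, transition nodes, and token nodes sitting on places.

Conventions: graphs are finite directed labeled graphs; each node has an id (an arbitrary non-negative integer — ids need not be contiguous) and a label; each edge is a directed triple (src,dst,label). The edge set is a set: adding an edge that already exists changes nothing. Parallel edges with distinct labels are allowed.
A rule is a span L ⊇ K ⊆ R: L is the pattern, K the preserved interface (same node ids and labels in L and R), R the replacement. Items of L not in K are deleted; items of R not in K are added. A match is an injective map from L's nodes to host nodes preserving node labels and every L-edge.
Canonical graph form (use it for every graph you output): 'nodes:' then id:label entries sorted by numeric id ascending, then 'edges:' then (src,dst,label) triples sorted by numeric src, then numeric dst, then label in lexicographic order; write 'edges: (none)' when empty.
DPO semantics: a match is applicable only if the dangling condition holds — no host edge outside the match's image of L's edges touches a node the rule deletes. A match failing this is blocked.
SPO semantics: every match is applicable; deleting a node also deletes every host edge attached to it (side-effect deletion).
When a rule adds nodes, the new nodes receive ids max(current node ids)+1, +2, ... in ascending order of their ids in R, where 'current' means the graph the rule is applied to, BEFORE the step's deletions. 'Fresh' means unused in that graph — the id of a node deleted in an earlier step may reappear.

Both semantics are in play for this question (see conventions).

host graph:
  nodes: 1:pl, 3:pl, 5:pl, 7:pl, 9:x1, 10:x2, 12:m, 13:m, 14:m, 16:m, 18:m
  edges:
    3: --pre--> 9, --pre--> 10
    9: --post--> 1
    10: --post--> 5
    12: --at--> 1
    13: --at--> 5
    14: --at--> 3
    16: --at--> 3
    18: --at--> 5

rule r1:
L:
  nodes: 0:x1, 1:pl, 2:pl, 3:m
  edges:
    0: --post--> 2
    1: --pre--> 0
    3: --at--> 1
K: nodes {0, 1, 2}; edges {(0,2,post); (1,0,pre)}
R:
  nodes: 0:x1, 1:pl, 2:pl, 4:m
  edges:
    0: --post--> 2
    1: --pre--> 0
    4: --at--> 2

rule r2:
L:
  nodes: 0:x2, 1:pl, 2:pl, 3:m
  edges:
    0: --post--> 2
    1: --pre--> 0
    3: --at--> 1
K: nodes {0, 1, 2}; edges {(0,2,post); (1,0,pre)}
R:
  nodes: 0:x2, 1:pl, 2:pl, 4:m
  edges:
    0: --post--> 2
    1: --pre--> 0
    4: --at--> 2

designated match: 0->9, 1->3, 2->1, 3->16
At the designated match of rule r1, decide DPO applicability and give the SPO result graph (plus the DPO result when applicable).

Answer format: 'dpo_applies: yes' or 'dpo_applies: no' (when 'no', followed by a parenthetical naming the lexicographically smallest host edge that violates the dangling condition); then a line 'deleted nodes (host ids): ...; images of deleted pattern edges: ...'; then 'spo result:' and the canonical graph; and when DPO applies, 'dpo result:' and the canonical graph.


dpo_applies: yes
deleted nodes (host ids): 16; images of deleted pattern edges: (16,3,at)
spo result:
nodes: 1:pl, 3:pl, 5:pl, 7:pl, 9:x1, 10:x2, 12:m, 13:m, 14:m, 18:m, 19:m
edges: (3,9,pre); (3,10,pre); (9,1,post); (10,5,post); (12,1,at); (13,5,at); (14,3,at); (18,5,at); (19,1,at)
dpo result:
nodes: 1:pl, 3:pl, 5:pl, 7:pl, 9:x1, 10:x2, 12:m, 13:m, 14:m, 18:m, 19:m
edges: (3,9,pre); (3,10,pre); (9,1,post); (10,5,post); (12,1,at); (13,5,at); (14,3,at); (18,5,at); (19,1,at)


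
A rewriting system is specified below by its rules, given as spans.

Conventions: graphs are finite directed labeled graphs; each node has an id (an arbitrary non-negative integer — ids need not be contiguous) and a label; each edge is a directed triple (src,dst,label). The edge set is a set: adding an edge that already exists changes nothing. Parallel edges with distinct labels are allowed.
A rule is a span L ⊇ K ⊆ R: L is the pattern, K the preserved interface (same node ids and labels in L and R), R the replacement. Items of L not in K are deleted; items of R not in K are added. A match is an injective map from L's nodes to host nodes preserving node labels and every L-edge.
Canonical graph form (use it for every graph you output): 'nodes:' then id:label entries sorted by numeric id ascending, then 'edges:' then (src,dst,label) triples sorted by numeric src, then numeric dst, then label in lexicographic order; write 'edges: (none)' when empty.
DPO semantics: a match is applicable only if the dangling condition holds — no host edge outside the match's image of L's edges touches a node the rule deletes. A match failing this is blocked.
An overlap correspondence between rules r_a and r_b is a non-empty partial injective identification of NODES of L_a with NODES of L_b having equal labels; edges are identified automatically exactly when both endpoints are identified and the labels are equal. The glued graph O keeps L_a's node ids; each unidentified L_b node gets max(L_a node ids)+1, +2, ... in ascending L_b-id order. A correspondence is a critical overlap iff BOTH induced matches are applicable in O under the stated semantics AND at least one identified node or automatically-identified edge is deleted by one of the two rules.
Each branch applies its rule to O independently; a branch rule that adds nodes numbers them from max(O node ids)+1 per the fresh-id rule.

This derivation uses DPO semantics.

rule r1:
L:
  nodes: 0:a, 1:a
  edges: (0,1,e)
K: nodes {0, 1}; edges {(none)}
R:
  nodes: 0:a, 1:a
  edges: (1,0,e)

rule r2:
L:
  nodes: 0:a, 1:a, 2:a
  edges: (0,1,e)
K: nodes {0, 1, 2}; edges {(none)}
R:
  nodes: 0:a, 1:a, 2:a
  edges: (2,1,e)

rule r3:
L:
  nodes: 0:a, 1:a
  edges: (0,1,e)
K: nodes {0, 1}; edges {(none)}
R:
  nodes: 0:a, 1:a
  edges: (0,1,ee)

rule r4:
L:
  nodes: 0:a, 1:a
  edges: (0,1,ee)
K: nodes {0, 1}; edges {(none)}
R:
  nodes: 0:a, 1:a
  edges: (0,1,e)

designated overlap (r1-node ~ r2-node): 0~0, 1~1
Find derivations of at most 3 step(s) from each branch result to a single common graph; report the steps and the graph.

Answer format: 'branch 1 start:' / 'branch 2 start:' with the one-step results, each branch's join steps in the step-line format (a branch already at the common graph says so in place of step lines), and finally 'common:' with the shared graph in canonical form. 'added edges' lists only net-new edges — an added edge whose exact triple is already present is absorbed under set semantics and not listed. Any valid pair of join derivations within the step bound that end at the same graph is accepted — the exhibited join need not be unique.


branch 1 start:
nodes: 0:a, 1:a, 2:a
edges: (1,0,e)
branch 2 start:
nodes: 0:a, 1:a, 2:a
edges: (2,1,e)
branch 1 step 1: rule r1; match: 0->1, 1->0; deleted nodes (none); deleted edges (1,0,e); added nodes (none); added edges (0,1,e); result: nodes: 0:a, 1:a, 2:a edges: (0,1,e)
branch 2 step 1: rule r2; match: 0->2, 1->1, 2->0; deleted nodes (none); deleted edges (2,1,e); added nodes (none); added edges (0,1,e); result: nodes: 0:a, 1:a, 2:a edges: (0,1,e)
common:
nodes: 0:a, 1:a, 2:a
edges: (0,1,e)


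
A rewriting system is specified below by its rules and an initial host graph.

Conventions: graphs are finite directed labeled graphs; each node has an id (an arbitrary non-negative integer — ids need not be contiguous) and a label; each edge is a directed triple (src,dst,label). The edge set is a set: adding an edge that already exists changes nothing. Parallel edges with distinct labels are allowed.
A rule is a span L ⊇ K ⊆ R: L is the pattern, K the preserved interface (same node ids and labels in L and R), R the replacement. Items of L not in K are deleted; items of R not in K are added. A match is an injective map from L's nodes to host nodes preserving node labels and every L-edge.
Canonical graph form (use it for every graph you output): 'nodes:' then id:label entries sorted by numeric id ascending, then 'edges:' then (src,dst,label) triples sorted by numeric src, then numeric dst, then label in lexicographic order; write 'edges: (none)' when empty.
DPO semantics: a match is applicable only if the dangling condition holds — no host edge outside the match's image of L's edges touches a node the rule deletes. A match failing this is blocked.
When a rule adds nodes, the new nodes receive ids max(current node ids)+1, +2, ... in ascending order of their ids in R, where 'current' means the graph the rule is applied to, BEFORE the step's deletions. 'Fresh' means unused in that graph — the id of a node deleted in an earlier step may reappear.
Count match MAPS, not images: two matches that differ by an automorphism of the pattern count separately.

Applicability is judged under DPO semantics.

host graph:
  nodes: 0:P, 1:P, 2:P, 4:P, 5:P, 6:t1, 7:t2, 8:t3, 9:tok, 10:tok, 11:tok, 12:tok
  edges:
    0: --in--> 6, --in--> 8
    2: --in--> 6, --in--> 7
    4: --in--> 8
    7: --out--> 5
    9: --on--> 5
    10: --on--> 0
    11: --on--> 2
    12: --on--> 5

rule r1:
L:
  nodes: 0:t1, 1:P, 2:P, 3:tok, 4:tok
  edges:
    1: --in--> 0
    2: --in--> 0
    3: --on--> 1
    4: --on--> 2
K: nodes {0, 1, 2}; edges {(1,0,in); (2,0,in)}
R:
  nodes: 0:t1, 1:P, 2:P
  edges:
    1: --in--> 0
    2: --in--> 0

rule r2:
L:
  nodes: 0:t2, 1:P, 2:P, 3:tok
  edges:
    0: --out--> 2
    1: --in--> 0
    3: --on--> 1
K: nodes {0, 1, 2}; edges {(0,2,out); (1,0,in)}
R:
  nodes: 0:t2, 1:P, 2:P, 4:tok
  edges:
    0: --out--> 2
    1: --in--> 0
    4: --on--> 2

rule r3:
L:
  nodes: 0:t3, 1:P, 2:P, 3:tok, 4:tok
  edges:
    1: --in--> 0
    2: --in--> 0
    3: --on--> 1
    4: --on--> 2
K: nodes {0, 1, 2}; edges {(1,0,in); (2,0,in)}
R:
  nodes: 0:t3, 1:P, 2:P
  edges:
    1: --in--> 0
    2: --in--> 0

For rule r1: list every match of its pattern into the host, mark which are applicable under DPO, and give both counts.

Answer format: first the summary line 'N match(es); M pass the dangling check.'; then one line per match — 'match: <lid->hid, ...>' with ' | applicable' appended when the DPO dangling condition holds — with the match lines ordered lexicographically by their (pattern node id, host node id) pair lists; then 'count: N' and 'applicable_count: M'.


2 match(es); 2 pass the dangling check.
match: 0->6, 1->0, 2->2, 3->10, 4->11 | applicable
match: 0->6, 1->2, 2->0, 3->11, 4->10 | applicable
count: 2
applicable_count: 2


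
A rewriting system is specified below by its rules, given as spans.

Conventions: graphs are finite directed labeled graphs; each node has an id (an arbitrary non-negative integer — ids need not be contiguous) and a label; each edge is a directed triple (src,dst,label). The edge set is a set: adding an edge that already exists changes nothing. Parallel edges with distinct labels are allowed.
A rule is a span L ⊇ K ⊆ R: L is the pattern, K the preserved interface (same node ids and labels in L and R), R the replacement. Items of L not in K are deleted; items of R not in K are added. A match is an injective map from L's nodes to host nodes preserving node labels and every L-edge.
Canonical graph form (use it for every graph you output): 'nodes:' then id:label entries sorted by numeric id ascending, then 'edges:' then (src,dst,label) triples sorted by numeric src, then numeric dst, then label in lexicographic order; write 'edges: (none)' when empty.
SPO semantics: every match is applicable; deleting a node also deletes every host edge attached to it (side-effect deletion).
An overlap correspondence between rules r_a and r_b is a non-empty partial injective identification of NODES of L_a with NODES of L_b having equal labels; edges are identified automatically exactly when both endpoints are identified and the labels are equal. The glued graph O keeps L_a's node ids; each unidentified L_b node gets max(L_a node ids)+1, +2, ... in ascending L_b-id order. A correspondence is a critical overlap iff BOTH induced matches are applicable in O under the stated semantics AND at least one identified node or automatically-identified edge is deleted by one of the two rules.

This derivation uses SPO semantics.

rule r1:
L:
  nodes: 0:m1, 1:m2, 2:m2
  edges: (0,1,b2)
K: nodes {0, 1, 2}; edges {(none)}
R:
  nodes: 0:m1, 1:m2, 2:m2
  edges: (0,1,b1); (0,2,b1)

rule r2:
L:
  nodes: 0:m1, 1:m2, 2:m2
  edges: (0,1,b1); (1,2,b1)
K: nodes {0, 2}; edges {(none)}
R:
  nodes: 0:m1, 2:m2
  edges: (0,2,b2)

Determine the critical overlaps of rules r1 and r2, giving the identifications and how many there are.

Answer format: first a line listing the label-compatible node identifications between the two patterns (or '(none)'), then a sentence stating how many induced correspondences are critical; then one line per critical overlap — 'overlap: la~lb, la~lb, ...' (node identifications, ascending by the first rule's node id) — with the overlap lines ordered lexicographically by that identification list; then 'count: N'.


label-compatible node identifications between L(r1) and L(r2): 0~0, 1~1, 1~2, 2~1, 2~2
8 of the induced correspondences are critical overlaps of r1 and r2.
overlap: 0~0, 1~1
overlap: 0~0, 1~1, 2~2
overlap: 0~0, 1~2, 2~1
overlap: 0~0, 2~1
overlap: 1~1
overlap: 1~1, 2~2
overlap: 1~2, 2~1
overlap: 2~1
count: 8


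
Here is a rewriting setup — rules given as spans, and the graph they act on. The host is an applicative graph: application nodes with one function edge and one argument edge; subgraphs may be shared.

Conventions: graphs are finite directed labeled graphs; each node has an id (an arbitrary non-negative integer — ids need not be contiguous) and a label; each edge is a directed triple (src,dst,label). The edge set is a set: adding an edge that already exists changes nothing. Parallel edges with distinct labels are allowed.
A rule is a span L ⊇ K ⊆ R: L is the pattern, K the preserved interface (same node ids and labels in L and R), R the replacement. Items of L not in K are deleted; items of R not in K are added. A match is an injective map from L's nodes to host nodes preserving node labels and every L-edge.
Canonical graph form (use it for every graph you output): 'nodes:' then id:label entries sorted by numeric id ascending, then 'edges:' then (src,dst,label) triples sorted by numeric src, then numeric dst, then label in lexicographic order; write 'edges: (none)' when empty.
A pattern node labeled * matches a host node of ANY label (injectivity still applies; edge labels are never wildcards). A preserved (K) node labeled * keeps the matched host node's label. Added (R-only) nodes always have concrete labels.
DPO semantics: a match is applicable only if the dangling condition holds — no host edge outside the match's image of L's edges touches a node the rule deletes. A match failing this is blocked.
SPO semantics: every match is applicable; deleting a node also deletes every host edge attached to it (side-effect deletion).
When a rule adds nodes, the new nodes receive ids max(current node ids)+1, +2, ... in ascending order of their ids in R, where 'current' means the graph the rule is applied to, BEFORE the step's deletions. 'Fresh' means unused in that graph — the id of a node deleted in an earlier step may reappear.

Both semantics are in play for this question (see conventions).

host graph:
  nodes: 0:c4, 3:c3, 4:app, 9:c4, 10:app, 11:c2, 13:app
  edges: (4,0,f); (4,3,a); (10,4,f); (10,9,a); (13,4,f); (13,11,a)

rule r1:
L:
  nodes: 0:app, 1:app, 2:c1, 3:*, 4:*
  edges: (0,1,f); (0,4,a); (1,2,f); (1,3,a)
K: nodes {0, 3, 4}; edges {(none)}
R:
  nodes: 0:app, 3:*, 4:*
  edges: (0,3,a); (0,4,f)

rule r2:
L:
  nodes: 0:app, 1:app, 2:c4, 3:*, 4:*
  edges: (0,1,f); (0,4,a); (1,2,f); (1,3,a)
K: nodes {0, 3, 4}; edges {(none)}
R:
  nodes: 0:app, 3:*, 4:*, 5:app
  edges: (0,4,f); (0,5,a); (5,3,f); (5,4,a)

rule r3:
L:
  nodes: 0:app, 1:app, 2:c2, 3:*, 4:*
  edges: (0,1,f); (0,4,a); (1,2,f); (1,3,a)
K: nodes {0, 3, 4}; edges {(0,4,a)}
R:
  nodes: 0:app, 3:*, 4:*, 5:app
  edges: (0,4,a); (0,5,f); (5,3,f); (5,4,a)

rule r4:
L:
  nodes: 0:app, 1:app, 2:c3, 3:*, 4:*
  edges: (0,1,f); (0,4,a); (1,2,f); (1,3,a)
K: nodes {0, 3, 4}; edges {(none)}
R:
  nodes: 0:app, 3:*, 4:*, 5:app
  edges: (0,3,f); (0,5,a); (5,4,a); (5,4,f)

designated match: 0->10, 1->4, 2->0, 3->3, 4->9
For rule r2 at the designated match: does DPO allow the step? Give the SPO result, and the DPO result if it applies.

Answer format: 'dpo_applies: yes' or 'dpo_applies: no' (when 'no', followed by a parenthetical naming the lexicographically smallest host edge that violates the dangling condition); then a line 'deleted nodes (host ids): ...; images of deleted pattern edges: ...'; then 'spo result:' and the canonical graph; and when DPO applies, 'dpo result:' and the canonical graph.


dpo_applies: no
(the rule deletes node 4, which keeps host edge (13,4,f) outside the match image — the dangling condition fails, DPO blocks; SPO proceeds and side-deletes such edges)
deleted nodes (host ids): 0, 4; images of deleted pattern edges: (4,0,f); (4,3,a); (10,4,f); (10,9,a)
spo result:
nodes: 3:c3, 9:c4, 10:app, 11:c2, 13:app, 14:app
edges: (10,9,f); (10,14,a); (13,11,a); (14,3,f); (14,9,a)


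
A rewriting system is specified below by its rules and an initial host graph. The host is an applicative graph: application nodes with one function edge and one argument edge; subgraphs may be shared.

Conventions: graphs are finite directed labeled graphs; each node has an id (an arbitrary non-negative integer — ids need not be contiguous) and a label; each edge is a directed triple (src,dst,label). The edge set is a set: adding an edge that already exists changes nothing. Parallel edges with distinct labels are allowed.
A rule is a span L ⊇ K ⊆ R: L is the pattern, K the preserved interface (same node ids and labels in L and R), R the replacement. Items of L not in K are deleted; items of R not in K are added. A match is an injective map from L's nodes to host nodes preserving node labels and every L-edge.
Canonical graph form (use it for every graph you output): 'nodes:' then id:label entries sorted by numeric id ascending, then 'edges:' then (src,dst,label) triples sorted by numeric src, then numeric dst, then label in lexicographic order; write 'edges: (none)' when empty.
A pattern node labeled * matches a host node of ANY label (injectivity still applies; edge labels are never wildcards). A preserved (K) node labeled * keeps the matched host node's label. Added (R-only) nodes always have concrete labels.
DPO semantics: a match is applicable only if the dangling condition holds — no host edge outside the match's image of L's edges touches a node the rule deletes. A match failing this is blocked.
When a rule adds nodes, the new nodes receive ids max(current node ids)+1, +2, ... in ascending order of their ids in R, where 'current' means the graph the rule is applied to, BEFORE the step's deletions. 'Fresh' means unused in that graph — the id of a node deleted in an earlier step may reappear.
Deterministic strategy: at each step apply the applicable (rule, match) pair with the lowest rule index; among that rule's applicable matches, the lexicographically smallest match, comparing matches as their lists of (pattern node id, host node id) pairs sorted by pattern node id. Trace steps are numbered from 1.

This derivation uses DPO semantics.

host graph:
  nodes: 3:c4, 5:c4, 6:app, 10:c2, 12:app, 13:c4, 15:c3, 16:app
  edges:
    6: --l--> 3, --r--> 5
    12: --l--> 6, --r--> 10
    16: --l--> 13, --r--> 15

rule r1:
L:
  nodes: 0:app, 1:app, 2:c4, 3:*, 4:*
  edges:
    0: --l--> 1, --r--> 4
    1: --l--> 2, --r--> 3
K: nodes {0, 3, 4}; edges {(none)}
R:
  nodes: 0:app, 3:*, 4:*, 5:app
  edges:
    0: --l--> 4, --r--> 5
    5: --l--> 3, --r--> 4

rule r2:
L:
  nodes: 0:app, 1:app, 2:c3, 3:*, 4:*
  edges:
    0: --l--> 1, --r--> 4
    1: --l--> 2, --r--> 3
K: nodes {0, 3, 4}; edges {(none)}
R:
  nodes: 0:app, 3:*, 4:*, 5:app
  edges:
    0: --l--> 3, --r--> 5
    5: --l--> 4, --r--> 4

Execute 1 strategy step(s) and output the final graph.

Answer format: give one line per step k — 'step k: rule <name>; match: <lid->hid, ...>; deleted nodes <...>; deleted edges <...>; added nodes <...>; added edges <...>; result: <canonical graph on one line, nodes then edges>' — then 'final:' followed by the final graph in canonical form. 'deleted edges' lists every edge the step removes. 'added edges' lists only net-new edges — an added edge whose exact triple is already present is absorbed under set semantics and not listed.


step 1: rule r1; match: 0->12, 1->6, 2->3, 3->5, 4->10; deleted nodes 3, 6; deleted edges (6,3,l); (6,5,r); (12,6,l); (12,10,r); added nodes 17; added edges (12,10,l); (12,17,r); (17,5,l); (17,10,r); result: nodes: 5:c4, 10:c2, 12:app, 13:c4, 15:c3, 16:app, 17:app edges: (12,10,l); (12,17,r); (16,13,l); (16,15,r); (17,5,l); (17,10,r)
final:
nodes: 5:c4, 10:c2, 12:app, 13:c4, 15:c3, 16:app, 17:app
edges: (12,10,l); (12,17,r); (16,13,l); (16,15,r); (17,5,l); (17,10,r)


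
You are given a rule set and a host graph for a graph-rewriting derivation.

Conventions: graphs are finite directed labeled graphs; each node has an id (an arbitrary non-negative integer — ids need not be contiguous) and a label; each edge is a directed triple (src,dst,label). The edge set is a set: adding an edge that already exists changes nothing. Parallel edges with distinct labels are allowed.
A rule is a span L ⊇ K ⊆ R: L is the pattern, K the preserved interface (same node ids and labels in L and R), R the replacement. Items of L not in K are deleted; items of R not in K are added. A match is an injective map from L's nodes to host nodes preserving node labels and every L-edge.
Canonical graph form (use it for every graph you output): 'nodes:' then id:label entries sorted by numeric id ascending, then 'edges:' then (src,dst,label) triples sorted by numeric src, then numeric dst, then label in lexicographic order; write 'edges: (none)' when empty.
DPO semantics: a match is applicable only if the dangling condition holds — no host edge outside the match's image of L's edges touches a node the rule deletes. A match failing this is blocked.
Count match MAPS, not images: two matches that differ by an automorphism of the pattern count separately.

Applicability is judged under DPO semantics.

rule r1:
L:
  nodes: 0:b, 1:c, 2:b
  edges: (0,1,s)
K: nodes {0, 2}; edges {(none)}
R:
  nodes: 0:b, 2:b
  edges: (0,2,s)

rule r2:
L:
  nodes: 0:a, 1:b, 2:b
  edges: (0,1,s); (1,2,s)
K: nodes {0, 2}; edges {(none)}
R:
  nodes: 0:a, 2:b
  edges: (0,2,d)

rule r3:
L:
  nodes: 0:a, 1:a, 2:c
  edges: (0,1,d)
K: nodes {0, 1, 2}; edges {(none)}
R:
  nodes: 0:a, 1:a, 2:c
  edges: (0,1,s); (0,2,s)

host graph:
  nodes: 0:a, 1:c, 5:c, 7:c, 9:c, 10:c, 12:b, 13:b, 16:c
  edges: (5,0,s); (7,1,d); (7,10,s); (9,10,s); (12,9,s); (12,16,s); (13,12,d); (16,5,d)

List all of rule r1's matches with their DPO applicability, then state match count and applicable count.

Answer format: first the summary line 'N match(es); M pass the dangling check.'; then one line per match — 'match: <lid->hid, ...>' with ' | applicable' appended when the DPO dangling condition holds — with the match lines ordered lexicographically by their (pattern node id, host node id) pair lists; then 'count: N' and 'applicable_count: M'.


2 match(es); 0 pass the dangling check.
match: 0->12, 1->9, 2->13
match: 0->12, 1->16, 2->13
count: 2
applicable_count: 0


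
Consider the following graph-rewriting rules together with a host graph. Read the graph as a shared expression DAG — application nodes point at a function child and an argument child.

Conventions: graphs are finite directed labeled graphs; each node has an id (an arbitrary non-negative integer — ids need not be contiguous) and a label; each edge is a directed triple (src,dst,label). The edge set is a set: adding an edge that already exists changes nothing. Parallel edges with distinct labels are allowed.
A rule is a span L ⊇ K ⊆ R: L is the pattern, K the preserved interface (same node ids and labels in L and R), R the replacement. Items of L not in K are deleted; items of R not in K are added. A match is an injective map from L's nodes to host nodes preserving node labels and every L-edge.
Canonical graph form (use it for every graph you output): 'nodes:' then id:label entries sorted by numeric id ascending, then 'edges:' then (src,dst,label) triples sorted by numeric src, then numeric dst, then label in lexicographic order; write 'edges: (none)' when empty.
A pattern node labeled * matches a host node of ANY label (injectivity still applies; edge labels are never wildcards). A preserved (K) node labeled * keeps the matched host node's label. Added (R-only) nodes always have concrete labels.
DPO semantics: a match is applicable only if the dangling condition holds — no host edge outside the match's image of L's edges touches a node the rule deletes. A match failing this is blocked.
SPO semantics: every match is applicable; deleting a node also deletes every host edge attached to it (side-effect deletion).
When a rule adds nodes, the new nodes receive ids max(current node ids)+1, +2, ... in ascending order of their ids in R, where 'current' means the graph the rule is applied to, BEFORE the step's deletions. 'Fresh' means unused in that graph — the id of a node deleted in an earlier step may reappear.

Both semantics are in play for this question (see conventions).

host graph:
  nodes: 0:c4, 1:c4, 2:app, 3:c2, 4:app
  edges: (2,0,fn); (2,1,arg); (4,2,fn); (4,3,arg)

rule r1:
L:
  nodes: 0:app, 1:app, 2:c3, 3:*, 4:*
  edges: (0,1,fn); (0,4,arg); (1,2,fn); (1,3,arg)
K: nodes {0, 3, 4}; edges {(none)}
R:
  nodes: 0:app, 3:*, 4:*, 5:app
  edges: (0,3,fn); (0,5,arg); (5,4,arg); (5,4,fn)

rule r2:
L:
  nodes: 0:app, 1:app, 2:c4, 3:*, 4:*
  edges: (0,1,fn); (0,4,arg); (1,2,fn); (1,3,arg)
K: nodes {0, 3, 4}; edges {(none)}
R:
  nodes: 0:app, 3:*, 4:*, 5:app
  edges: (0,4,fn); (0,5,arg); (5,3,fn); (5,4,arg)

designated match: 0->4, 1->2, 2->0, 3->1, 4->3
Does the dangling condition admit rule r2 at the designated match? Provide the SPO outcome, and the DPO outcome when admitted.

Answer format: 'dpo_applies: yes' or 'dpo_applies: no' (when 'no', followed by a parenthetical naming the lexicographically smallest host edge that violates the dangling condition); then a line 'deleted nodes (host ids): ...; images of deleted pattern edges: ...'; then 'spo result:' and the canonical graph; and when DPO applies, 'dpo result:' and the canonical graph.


dpo_applies: yes
deleted nodes (host ids): 0, 2; images of deleted pattern edges: (2,0,fn); (2,1,arg); (4,2,fn); (4,3,arg)
spo result:
nodes: 1:c4, 3:c2, 4:app, 5:app
edges: (4,3,fn); (4,5,arg); (5,1,fn); (5,3,arg)
dpo result:
nodes: 1:c4, 3:c2, 4:app, 5:app
edges: (4,3,fn); (4,5,arg); (5,1,fn); (5,3,arg)


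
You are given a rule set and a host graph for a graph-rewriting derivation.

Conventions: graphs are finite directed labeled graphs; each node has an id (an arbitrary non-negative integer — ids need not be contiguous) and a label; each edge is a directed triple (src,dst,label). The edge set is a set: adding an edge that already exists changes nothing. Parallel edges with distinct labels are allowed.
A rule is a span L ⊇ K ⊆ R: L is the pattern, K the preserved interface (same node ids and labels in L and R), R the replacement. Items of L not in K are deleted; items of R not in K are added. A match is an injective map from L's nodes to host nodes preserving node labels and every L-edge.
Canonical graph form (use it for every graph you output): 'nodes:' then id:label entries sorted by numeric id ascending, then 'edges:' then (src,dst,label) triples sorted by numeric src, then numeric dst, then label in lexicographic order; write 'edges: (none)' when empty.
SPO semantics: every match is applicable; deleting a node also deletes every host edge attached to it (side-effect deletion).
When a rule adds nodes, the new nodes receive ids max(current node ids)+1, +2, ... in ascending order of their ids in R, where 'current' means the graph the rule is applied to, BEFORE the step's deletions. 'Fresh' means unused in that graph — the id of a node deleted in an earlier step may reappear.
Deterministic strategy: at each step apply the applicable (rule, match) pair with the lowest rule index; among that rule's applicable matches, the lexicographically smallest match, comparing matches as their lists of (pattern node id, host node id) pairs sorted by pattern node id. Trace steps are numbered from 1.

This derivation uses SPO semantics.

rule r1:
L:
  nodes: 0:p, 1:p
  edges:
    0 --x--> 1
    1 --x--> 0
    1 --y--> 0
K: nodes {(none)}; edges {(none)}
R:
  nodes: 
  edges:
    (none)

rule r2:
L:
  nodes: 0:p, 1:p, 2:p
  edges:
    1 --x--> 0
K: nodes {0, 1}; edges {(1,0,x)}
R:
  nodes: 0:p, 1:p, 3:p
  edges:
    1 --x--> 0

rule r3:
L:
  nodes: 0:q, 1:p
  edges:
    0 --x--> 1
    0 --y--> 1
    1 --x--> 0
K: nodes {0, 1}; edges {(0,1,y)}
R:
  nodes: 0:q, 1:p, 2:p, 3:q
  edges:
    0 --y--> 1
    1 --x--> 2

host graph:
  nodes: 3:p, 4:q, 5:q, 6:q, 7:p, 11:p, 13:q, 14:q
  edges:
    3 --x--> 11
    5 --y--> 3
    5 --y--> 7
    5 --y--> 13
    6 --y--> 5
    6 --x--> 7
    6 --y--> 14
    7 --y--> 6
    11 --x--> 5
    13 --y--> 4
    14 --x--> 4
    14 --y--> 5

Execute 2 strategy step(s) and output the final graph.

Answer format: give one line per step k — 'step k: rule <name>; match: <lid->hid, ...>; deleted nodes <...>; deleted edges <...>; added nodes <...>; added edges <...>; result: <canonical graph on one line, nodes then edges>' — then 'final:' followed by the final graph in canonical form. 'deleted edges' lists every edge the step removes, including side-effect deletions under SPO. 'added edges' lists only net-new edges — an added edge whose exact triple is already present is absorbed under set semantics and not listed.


step 1: rule r2; match: 0->11, 1->3, 2->7; deleted nodes 7; deleted edges (5,7,y); (6,7,x); (7,6,y); added nodes 15; added edges (none); result: nodes: 3:p, 4:q, 5:q, 6:q, 11:p, 13:q, 14:q, 15:p edges: (3,11,x); (5,3,y); (5,13,y); (6,5,y); (6,14,y); (11,5,x); (13,4,y); (14,4,x); (14,5,y)
step 2: rule r2; match: 0->11, 1->3, 2->15; deleted nodes 15; deleted edges (none); added nodes 16; added edges (none); result: nodes: 3:p, 4:q, 5:q, 6:q, 11:p, 13:q, 14:q, 16:p edges: (3,11,x); (5,3,y); (5,13,y); (6,5,y); (6,14,y); (11,5,x); (13,4,y); (14,4,x); (14,5,y)
final:
nodes: 3:p, 4:q, 5:q, 6:q, 11:p, 13:q, 14:q, 16:p
edges: (3,11,x); (5,3,y); (5,13,y); (6,5,y); (6,14,y); (11,5,x); (13,4,y); (14,4,x); (14,5,y)
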